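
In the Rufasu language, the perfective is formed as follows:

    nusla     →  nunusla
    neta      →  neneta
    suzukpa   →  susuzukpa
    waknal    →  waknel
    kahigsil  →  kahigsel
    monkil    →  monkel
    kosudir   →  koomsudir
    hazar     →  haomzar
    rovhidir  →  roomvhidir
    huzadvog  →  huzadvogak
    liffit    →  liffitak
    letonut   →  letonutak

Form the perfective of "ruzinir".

nusla and waknal both have last vowel 'a' yet inflect differently (nunusla, waknel), so the last vowel is not what conditions the rule; the final letter is.
"ruzinir" ends in -r. The stems ending in -r (kosudir → koomsudir, hazar → haomzar, rovhidir → roomvhidir) insert -om- after the first vowel.
The other patterns: stems ending in -a repeat the first consonant+vowel as a prefix; stems ending in -l change the last vowel to 'e'; stems ending in -g or -t add -ak.
So ruzinir → ruomzinir.

ruomzinir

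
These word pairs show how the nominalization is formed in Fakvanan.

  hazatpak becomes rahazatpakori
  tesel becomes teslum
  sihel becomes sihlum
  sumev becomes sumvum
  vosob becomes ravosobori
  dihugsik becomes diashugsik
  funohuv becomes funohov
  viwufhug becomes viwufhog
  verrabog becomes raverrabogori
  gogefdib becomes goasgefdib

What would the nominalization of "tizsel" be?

tizslum

gogefdib and vosob both end in -b yet inflect differently (goasgefdib, ravosobori), so the final letter is not what conditions the rule; the last vowel is.
"tizsel" has last vowel 'e'. The stems whose last vowel is 'e' (sumev → sumvum, sihel → sihlum, tesel → teslum) delete the last vowel and add -um.
So tizsel → tizslum.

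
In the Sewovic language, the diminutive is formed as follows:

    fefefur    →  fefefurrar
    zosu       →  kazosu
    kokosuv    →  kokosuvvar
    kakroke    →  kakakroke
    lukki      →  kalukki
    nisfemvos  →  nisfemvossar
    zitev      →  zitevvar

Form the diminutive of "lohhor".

zosu and kokosuv both have last vowel 'u' yet inflect differently (kazosu, kokosuvvar), so the last vowel is not what conditions the rule; whether the stem ends in a vowel or a consonant is.
"lohhor" ends in a consonant. The stems ending in a consonant (kokosuv → kokosuvvar, zitev → zitevvar, fefefur → fefefurrar) double the final consonant and add -ar.
The other pattern: stems ending in a vowel add the prefix ka-.
So lohhor → lohhorrar.

lohhorrar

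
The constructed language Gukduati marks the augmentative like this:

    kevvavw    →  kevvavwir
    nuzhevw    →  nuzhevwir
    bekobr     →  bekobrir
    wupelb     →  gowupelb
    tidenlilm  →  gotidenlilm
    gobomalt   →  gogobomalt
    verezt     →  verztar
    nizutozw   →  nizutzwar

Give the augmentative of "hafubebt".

hafubebtir

gobomalt and verezt both end in -t yet inflect differently (gogobomalt, verztar), so the final letter is not what conditions the rule; the second-to-last letter is.
"hafubebt" has second-to-last letter 'b'. The one such stem in the data (bekobr → bekobrir) adds -ir, so the same rule applies.
So hafubebt → hafubebtir.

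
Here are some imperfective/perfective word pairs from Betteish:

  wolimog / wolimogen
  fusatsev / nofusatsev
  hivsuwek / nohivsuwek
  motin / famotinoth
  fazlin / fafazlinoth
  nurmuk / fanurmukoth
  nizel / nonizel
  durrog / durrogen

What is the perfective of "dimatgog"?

dimatgogen

hivsuwek and nurmuk both end in -k yet inflect differently (nohivsuwek, fanurmukoth), so the final letter is not what conditions the rule; the last vowel is.
"dimatgog" has last vowel 'o'. The stems whose last vowel is 'o' (durrog → durrogen, wolimog → wolimogen) add -en.
The other patterns: stems whose last vowel is 'e' add the prefix no-; stems whose last vowel is 'i' or 'u' add fa- … -oth around the stem.
So dimatgog → dimatgogen.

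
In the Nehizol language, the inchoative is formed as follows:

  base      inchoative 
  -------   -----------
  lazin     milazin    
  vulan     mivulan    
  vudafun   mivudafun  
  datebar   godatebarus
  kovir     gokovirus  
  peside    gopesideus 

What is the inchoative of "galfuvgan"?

migalfuvgan

vulan and datebar both have last vowel 'a' yet inflect differently (mivulan, godatebarus), so the last vowel is not what conditions the rule; the final letter is.
"galfuvgan" ends in -n. The stems ending in -n (lazin → milazin, vulan → mivulan, vudafun → mivudafun) add the prefix mi-.
So galfuvgan → migalfuvgan.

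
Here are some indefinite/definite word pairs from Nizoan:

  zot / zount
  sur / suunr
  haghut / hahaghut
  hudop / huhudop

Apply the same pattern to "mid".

miund

zot and haghut both end in -t yet inflect differently (zount, hahaghut), so the final letter is not what conditions the rule; the number of vowels is.
"mid" has 1 vowel. The stems with 1 vowel (zot → zount, sur → suunr) insert -un- after the first vowel.
So mid → miund.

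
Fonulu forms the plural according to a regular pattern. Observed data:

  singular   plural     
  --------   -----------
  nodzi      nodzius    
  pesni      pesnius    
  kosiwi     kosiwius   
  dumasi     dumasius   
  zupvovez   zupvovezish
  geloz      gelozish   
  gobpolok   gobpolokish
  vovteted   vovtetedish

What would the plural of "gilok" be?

kosiwi and zupvovez both have 3 vowels yet inflect differently (kosiwius, zupvovezish), so the number of vowels is not what conditions the rule; whether the stem ends in a vowel or a consonant is.
"gilok" ends in a consonant. The stems ending in a consonant (zupvovez → zupvovezish, geloz → gelozish, gobpolok → gobpolokish) add -ish.
The other pattern: stems ending in a vowel add -us.
So gilok → gilokish.

gilokish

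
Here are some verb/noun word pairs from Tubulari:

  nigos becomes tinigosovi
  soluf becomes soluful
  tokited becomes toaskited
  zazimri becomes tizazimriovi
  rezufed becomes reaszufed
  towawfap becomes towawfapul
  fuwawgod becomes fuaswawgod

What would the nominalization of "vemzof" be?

vemzoful

"vemzof" ends in -f. The one such stem in the data (soluf → soluful) adds -ul, so the same rule applies.
So vemzof → vemzoful.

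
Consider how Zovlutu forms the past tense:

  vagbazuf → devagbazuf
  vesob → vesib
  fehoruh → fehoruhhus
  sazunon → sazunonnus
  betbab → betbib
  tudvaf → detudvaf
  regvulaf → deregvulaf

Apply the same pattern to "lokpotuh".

lokpotuhhus

"lokpotuh" ends in -h. The one such stem in the data (fehoruh → fehoruhhus) doubles the final consonant and adds -us (as does sazunon), so the same rule applies.
So lokpotuh → lokpotuhhus.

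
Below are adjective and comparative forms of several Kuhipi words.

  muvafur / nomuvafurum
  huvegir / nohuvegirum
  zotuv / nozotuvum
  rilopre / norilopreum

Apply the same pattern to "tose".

notoseum

Every pair shown (muvafur → nomuvafurum, huvegir → nohuvegirum, zotuv → nozotuvum, …) follows the same rule: add no- … -um around the stem.
So tose → notoseum.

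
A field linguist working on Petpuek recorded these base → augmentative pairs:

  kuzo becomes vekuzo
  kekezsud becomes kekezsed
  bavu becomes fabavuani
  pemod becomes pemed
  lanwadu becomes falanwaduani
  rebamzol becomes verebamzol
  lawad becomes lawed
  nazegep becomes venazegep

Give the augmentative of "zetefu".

"zetefu" ends in -u. The stems ending in -u (bavu → fabavuani, lanwadu → falanwaduani) add fa- … -ani around the stem.
The other patterns: stems ending in -d change the last vowel to 'e'; stems ending in -l, -o or -p add the prefix ve-.
So zetefu → fazetefuani.

fazetefuani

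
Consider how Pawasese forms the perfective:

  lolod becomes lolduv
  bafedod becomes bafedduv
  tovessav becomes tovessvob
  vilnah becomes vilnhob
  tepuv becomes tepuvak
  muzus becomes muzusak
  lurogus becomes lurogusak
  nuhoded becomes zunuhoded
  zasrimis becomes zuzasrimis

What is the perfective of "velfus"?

velfusak

tovessav and tepuv both end in -v yet inflect differently (tovessvob, tepuvak), so the final letter is not what conditions the rule; the last vowel is.
"velfus" has last vowel 'u'. The stems whose last vowel is 'u' (tepuv → tepuvak, muzus → muzusak, lurogus → lurogusak) add -ak.
The other patterns: stems whose last vowel is 'o' delete the last vowel and add -uv; stems whose last vowel is 'a' delete the last vowel and add -ob; stems whose last vowel is 'e' or 'i' add the prefix zu-.
So velfus → velfusak.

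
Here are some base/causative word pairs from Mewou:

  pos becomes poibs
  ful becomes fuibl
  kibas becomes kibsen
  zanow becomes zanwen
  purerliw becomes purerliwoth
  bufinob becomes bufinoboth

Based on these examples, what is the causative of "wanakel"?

wanakeloth

pos and kibas both end in -s yet inflect differently (poibs, kibsen), so the final letter is not what conditions the rule; the number of vowels is.
"wanakel" has 3 vowels. The stems with 3 vowels (purerliw → purerliwoth, bufinob → bufinoboth) add -oth.
So wanakel → wanakeloth.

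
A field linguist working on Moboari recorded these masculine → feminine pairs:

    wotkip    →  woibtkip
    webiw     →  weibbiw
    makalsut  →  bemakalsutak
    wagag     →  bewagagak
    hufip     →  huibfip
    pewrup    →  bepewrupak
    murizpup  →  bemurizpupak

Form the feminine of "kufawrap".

hufip and murizpup both end in -p yet inflect differently (huibfip, bemurizpupak), so the final letter is not what conditions the rule; the last vowel is.
"kufawrap" has last vowel 'a'. The one such stem in the data (wagag → bewagagak) adds be- … -ak around the stem, so the same rule applies.
The other pattern: stems whose last vowel is 'i' insert -ib- after the first vowel.
So kufawrap → bekufawrapak.

bekufawrapak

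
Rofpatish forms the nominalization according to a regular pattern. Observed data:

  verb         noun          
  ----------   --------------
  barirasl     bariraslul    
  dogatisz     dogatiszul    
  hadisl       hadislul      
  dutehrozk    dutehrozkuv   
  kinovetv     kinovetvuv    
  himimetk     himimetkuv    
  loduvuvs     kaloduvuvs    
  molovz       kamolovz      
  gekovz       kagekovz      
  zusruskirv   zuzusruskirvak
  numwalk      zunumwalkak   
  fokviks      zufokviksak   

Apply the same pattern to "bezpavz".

dogatisz and molovz both end in -z yet inflect differently (dogatiszul, kamolovz), so the final letter is not what conditions the rule; the second-to-last letter is.
"bezpavz" has second-to-last letter 'v'. The stems whose second-to-last letter is 'v' (loduvuvs → kaloduvuvs, molovz → kamolovz, gekovz → kagekovz) add the prefix ka-.
The other patterns: stems whose second-to-last letter is 's' add -ul; stems whose second-to-last letter is 't' or 'z' add -uv; stems whose second-to-last letter is 'k', 'l' or 'r' add zu- … -ak around the stem.
So bezpavz → kabezpavz.

kabezpavz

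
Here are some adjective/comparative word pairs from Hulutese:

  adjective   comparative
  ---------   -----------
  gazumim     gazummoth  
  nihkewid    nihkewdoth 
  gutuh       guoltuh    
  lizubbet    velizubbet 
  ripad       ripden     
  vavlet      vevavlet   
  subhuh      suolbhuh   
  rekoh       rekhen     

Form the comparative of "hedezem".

vehedezem

subhuh and rekoh both end in -h yet inflect differently (suolbhuh, rekhen), so the final letter is not what conditions the rule; the last vowel is.
"hedezem" has last vowel 'e'. The stems whose last vowel is 'e' (lizubbet → velizubbet, vavlet → vevavlet) add the prefix ve-.
The other patterns: stems whose last vowel is 'i' delete the last vowel and add -oth; stems whose last vowel is 'u' insert -ol- after the first vowel; stems whose last vowel is 'a' or 'o' delete the last vowel and add -en.
So hedezem → vehedezem.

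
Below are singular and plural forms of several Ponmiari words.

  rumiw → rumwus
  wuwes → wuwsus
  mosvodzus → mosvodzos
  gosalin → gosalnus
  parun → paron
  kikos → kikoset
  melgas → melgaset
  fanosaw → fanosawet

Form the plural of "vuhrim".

vuhrmus

wuwes and mosvodzus both end in -s yet inflect differently (wuwsus, mosvodzos), so the final letter is not what conditions the rule; the last vowel is.
"vuhrim" has last vowel 'i'. The stems whose last vowel is 'i' (rumiw → rumwus, gosalin → gosalnus) delete the last vowel and add -us.
So vuhrim → vuhrmus.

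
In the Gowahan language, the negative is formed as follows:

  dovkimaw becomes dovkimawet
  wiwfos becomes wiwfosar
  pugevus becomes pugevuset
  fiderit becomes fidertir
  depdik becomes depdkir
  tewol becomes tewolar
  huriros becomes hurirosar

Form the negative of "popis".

pugevus and huriros both end in -s yet inflect differently (pugevuset, hurirosar), so the final letter is not what conditions the rule; the last vowel is.
"popis" has last vowel 'i'. The stems whose last vowel is 'i' (depdik → depdkir, fiderit → fidertir) delete the last vowel and add -ir.
The other patterns: stems whose last vowel is 'a' or 'u' add -et; stems whose last vowel is 'o' add -ar.
So popis → popsir.

popsir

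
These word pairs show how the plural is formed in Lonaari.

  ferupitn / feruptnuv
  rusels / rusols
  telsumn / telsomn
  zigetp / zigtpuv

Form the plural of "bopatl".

boptluv

telsumn and ferupitn both end in -n yet inflect differently (telsomn, feruptnuv), so the final letter is not what conditions the rule; the second-to-last letter is.
"bopatl" has second-to-last letter 't'. The stems whose second-to-last letter is 't' (ferupitn → feruptnuv, zigetp → zigtpuv) delete the last vowel and add -uv.
The other pattern: stems whose second-to-last letter is 'l' or 'm' change the last vowel to 'o'.
So bopatl → boptluv.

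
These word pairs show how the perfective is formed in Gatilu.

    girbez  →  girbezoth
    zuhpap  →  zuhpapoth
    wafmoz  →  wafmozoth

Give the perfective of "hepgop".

hepgopoth

Every pair shown (girbez → girbezoth, zuhpap → zuhpapoth, wafmoz → wafmozoth) follows the same rule: add -oth.
So hepgop → hepgopoth.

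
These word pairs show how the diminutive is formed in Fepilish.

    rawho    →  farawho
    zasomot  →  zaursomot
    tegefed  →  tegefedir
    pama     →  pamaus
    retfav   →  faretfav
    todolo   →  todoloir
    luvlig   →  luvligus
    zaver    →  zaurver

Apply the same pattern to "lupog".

lupogus

rawho and todolo both end in -o yet inflect differently (farawho, todoloir), so the final letter is not what conditions the rule; the first letter is.
"lupog" begins with l-. The one such stem in the data (luvlig → luvligus) adds -us, so the same rule applies.
The other patterns: stems beginning with r- add the prefix fa-; stems beginning with z- insert -ur- after the first vowel; stems beginning with t- add -ir.
So lupog → lupogus.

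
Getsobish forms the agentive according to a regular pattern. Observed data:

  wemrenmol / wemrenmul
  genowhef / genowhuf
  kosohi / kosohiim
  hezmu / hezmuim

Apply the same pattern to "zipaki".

zipakiim

"zipaki" ends in a vowel. The stems ending in a vowel (kosohi → kosohiim, hezmu → hezmuim) add -im.
The other pattern: stems ending in a consonant change the last vowel to 'u'.
So zipaki → zipakiim.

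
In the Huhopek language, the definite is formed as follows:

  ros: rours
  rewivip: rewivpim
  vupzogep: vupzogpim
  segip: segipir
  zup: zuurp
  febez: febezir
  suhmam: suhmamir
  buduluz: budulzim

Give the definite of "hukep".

hukepir

zup and segip both end in -p yet inflect differently (zuurp, segipir), so the final letter is not what conditions the rule; the number of vowels is.
"hukep" has 2 vowels. The stems with 2 vowels (febez → febezir, segip → segipir, suhmam → suhmamir) add -ir.
The other patterns: stems with 1 vowel insert -ur- after the first vowel; stems with 3 vowels delete the last vowel and add -im.
So hukep → hukepir.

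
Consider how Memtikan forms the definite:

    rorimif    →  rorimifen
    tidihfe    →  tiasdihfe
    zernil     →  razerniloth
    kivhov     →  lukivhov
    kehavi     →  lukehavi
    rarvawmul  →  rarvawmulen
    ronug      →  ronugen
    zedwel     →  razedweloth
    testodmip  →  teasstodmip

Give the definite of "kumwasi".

"kumwasi" begins with k-. The stems beginning with k- (kivhov → lukivhov, kehavi → lukehavi) add the prefix lu-.
The other patterns: stems beginning with z- add ra- … -oth around the stem; stems beginning with r- add -en; stems beginning with t- insert -as- after the first vowel.
So kumwasi → lukumwasi.

lukumwasi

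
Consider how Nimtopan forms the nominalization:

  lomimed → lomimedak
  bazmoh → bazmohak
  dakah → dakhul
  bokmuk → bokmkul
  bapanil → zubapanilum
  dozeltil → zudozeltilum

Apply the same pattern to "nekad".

nekdul

bazmoh and dakah both end in -h yet inflect differently (bazmohak, dakhul), so the final letter is not what conditions the rule; the last vowel is.
"nekad" has last vowel 'a'. The one such stem in the data (dakah → dakhul) deletes the last vowel and adds -ul (as does bokmuk), so the same rule applies.
So nekad → nekdul.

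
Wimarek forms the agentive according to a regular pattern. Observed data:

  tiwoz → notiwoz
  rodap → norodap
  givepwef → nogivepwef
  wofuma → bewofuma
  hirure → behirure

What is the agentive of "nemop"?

nonemop

"nemop" ends in a consonant. The stems ending in a consonant (tiwoz → notiwoz, rodap → norodap, givepwef → nogivepwef) add the prefix no-.
So nemop → nonemop.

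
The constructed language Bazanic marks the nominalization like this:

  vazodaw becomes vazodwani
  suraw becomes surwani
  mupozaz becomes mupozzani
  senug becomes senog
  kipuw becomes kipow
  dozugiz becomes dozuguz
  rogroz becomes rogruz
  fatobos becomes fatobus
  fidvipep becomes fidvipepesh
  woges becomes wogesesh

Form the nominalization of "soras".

sorsani

"soras" has last vowel 'a'. The stems whose last vowel is 'a' (vazodaw → vazodwani, suraw → surwani, mupozaz → mupozzani) delete the last vowel and add -ani.
The other patterns: stems whose last vowel is 'u' change the last vowel to 'o'; stems whose last vowel is 'i' or 'o' change the last vowel to 'u'; stems whose last vowel is 'e' add -esh.
So soras → sorsani.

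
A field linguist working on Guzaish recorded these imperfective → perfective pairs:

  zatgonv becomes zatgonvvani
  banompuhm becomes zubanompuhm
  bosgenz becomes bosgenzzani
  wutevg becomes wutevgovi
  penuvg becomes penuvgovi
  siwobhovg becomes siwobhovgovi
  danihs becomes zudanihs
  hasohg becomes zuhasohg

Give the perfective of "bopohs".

zubopohs

hasohg and wutevg both end in -g yet inflect differently (zuhasohg, wutevgovi), so the final letter is not what conditions the rule; the second-to-last letter is.
"bopohs" has second-to-last letter 'h'. The stems whose second-to-last letter is 'h' (danihs → zudanihs, banompuhm → zubanompuhm, hasohg → zuhasohg) add the prefix zu-.
The other patterns: stems whose second-to-last letter is 'n' double the final consonant and add -ani; stems whose second-to-last letter is 'v' add -ovi.
So bopohs → zubopohs.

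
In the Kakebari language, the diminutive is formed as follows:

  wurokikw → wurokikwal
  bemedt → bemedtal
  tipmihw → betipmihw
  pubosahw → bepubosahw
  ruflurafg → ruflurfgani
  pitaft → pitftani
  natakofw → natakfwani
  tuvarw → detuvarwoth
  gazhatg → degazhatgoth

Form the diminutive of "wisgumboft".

"wisgumboft" has second-to-last letter 'f'. The stems whose second-to-last letter is 'f' (ruflurafg → ruflurfgani, pitaft → pitftani, natakofw → natakfwani) delete the last vowel and add -ani.
The other patterns: stems whose second-to-last letter is 'd' or 'k' add -al; stems whose second-to-last letter is 'h' add the prefix be-; stems whose second-to-last letter is 'r' or 't' add de- … -oth around the stem.
So wisgumboft → wisgumbftani.

wisgumbftani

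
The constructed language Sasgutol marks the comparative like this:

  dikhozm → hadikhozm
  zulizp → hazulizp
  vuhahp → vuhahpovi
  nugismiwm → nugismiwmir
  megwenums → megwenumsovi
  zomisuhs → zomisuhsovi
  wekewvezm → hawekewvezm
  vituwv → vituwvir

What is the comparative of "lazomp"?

nugismiwm and dikhozm both end in -m yet inflect differently (nugismiwmir, hadikhozm), so the final letter is not what conditions the rule; the second-to-last letter is.
"lazomp" has second-to-last letter 'm'. The one such stem in the data (megwenums → megwenumsovi) adds -ovi, so the same rule applies.
So lazomp → lazompovi.

lazompovi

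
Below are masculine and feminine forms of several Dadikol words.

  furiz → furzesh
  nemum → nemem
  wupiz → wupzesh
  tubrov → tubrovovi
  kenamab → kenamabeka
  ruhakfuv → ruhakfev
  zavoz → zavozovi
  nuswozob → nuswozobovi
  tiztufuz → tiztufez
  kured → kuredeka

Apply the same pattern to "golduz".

goldez

kenamab and nuswozob both end in -b yet inflect differently (kenamabeka, nuswozobovi), so the final letter is not what conditions the rule; the last vowel is.
"golduz" has last vowel 'u'. The stems whose last vowel is 'u' (nemum → nemem, tiztufuz → tiztufez, ruhakfuv → ruhakfev) change the last vowel to 'e'.
So golduz → goldez.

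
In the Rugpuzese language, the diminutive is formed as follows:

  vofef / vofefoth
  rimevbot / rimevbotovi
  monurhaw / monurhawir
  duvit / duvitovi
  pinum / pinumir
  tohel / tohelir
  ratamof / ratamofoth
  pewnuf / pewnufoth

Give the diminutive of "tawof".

tawofoth

"tawof" ends in -f. The stems ending in -f (vofef → vofefoth, ratamof → ratamofoth, pewnuf → pewnufoth) add -oth.
The other patterns: stems ending in -t add -ovi; stems ending in -l, -m or -w add -ir.
So tawof → tawofoth.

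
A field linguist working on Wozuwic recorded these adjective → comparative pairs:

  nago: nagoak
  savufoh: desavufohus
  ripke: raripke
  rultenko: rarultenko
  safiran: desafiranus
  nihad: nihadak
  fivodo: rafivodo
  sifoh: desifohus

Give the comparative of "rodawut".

nago and fivodo both end in -o yet inflect differently (nagoak, rafivodo), so the final letter is not what conditions the rule; the first letter is.
"rodawut" begins with r-. The stems beginning with r- (rultenko → rarultenko, ripke → raripke) add the prefix ra-.
The other patterns: stems beginning with s- add de- … -us around the stem; stems beginning with n- add -ak.
So rodawut → rarodawut.

rarodawut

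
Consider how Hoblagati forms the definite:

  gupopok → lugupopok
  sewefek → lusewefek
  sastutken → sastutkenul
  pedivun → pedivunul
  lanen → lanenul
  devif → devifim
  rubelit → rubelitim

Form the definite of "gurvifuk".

sewefek and sastutken both have last vowel 'e' yet inflect differently (lusewefek, sastutkenul), so the last vowel is not what conditions the rule; the final letter is.
"gurvifuk" ends in -k. The stems ending in -k (gupopok → lugupopok, sewefek → lusewefek) add the prefix lu-.
The other patterns: stems ending in -n add -ul; stems ending in -f or -t add -im.
So gurvifuk → lugurvifuk.

lugurvifuk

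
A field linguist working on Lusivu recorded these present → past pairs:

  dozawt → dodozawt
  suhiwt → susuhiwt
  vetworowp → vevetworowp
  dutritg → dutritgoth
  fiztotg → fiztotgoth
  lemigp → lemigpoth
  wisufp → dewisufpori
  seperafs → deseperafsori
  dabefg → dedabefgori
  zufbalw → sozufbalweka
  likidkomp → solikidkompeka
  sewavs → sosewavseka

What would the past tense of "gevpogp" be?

vetworowp and lemigp both end in -p yet inflect differently (vevetworowp, lemigpoth), so the final letter is not what conditions the rule; the second-to-last letter is.
"gevpogp" has second-to-last letter 'g'. The one such stem in the data (lemigp → lemigpoth) adds -oth, so the same rule applies.
So gevpogp → gevpogpoth.

gevpogpoth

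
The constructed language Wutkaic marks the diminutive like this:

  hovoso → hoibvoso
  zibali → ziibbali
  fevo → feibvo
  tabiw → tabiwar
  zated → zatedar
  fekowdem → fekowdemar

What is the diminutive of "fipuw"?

zibali and tabiw both have last vowel 'i' yet inflect differently (ziibbali, tabiwar), so the last vowel is not what conditions the rule; whether the stem ends in a vowel or a consonant is.
"fipuw" ends in a consonant. The stems ending in a consonant (tabiw → tabiwar, zated → zatedar, fekowdem → fekowdemar) add -ar.
The other pattern: stems ending in a vowel insert -ib- after the first vowel.
So fipuw → fipuwar.

fipuwar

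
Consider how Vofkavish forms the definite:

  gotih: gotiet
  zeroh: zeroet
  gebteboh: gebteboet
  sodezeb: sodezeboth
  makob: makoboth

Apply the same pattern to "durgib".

"durgib" ends in -b. The stems ending in -b (sodezeb → sodezeboth, makob → makoboth) add -oth.
The other pattern: stems ending in -h drop the final letter and add -et.
So durgib → durgiboth.

durgiboth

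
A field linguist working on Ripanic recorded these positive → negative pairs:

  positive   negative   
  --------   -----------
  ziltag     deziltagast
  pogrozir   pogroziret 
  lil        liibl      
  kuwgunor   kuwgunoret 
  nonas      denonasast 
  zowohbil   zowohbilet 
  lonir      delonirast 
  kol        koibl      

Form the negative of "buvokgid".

kol and zowohbil both end in -l yet inflect differently (koibl, zowohbilet), so the final letter is not what conditions the rule; the number of vowels is.
"buvokgid" has 3 vowels. The stems with 3 vowels (zowohbil → zowohbilet, kuwgunor → kuwgunoret, pogrozir → pogroziret) add -et.
So buvokgid → buvokgidet.

buvokgidet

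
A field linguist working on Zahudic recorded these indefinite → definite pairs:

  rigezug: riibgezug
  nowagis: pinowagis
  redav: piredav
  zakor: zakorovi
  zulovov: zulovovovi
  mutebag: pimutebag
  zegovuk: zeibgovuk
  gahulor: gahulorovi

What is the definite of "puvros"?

zulovov and redav both end in -v yet inflect differently (zulovovovi, piredav), so the final letter is not what conditions the rule; the last vowel is.
"puvros" has last vowel 'o'. The stems whose last vowel is 'o' (gahulor → gahulorovi, zakor → zakorovi, zulovov → zulovovovi) add -ovi.
So puvros → puvrosovi.

puvrosovi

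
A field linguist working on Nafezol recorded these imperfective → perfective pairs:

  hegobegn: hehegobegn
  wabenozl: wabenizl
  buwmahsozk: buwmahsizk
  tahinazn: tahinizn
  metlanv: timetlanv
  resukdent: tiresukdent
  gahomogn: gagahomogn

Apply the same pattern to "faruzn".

farizn

"faruzn" has second-to-last letter 'z'. The stems whose second-to-last letter is 'z' (wabenozl → wabenizl, tahinazn → tahinizn, buwmahsozk → buwmahsizk) change the last vowel to 'i'.
So faruzn → farizn.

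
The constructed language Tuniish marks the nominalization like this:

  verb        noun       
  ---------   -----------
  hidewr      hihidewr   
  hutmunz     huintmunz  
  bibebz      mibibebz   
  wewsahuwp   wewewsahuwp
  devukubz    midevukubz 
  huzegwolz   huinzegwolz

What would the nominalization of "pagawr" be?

papagawr

bibebz and hutmunz both end in -z yet inflect differently (mibibebz, huintmunz), so the final letter is not what conditions the rule; the second-to-last letter is.
"pagawr" has second-to-last letter 'w'. The stems whose second-to-last letter is 'w' (hidewr → hihidewr, wewsahuwp → wewewsahuwp) repeat the first consonant+vowel as a prefix.
The other patterns: stems whose second-to-last letter is 'b' add the prefix mi-; stems whose second-to-last letter is 'l' or 'n' insert -in- after the first vowel.
So pagawr → papagawr.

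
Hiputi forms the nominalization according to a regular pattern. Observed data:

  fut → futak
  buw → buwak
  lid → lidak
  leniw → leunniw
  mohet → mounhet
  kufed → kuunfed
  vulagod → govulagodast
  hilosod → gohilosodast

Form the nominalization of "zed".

zedak

buw and leniw both end in -w yet inflect differently (buwak, leunniw), so the final letter is not what conditions the rule; the number of vowels is.
"zed" has 1 vowel. The stems with 1 vowel (fut → futak, buw → buwak, lid → lidak) add -ak.
So zed → zedak.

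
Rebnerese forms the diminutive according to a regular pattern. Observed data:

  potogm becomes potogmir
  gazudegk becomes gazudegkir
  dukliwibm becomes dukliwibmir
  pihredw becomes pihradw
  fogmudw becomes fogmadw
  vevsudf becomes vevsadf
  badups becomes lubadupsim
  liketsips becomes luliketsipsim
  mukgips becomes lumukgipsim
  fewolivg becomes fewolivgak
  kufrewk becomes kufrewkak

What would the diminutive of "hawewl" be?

gazudegk and kufrewk both end in -k yet inflect differently (gazudegkir, kufrewkak), so the final letter is not what conditions the rule; the second-to-last letter is.
"hawewl" has second-to-last letter 'w'. The one such stem in the data (kufrewk → kufrewkak) adds -ak, so the same rule applies.
The other patterns: stems whose second-to-last letter is 'b' or 'g' add -ir; stems whose second-to-last letter is 'd' change the last vowel to 'a'; stems whose second-to-last letter is 'p' add lu- … -im around the stem.
So hawewl → hawewlak.

hawewlak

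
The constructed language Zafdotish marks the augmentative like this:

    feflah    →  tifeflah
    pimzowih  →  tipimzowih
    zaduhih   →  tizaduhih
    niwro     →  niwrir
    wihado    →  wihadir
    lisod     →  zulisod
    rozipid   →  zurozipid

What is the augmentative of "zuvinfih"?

"zuvinfih" ends in -h. The stems ending in -h (feflah → tifeflah, pimzowih → tipimzowih, zaduhih → tizaduhih) add the prefix ti-.
The other patterns: stems ending in -o drop the final letter and add -ir; stems ending in -d add the prefix zu-.
So zuvinfih → tizuvinfih.

tizuvinfih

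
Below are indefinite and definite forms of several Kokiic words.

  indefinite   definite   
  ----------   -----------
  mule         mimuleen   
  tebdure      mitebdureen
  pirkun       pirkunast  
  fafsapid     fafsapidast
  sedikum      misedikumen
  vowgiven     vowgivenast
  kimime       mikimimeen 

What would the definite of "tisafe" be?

mitisafeen

vowgiven and tebdure both have last vowel 'e' yet inflect differently (vowgivenast, mitebdureen), so the last vowel is not what conditions the rule; the final letter is.
"tisafe" ends in -e. The stems ending in -e (tebdure → mitebdureen, kimime → mikimimeen, mule → mimuleen) add mi- … -en around the stem.
So tisafe → mitisafeen.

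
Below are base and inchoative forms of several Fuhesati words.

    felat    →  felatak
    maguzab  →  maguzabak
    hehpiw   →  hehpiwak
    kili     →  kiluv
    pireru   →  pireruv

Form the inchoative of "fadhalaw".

hehpiw and kili both have last vowel 'i' yet inflect differently (hehpiwak, kiluv), so the last vowel is not what conditions the rule; whether the stem ends in a vowel or a consonant is.
"fadhalaw" ends in a consonant. The stems ending in a consonant (felat → felatak, maguzab → maguzabak, hehpiw → hehpiwak) add -ak.
So fadhalaw → fadhalawak.

fadhalawak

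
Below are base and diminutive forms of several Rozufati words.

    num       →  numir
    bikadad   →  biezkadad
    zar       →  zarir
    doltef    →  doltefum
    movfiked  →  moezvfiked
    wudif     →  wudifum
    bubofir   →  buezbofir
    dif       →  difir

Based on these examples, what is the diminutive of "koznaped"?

koezznaped

"koznaped" has 3 vowels. The stems with 3 vowels (bubofir → buezbofir, bikadad → biezkadad, movfiked → moezvfiked) insert -ez- after the first vowel.
So koznaped → koezznaped.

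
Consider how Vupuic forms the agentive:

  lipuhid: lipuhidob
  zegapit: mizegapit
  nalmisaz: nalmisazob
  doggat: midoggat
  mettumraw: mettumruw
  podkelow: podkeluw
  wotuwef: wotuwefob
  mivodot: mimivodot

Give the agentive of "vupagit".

"vupagit" ends in -t. The stems ending in -t (zegapit → mizegapit, doggat → midoggat, mivodot → mimivodot) add the prefix mi-.
So vupagit → mivupagit.

mivupagit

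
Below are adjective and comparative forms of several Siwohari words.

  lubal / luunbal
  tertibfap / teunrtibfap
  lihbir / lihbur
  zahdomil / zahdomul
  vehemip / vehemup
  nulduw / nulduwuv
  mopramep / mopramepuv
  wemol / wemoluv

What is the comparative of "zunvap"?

zuunnvap

"zunvap" has last vowel 'a'. The stems whose last vowel is 'a' (lubal → luunbal, tertibfap → teunrtibfap) insert -un- after the first vowel.
So zunvap → zuunnvap.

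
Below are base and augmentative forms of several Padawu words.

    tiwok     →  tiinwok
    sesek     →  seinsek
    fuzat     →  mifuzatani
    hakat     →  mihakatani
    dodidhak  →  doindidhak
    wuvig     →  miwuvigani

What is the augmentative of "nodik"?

noindik

dodidhak and hakat both have last vowel 'a' yet inflect differently (doindidhak, mihakatani), so the last vowel is not what conditions the rule; the final letter is.
"nodik" ends in -k. The stems ending in -k (dodidhak → doindidhak, tiwok → tiinwok, sesek → seinsek) insert -in- after the first vowel.
So nodik → noindik.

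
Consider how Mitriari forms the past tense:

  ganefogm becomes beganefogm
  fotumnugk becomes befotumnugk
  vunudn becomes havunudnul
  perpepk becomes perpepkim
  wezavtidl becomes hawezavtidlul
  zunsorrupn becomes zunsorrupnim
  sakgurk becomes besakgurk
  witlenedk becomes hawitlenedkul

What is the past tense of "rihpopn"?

rihpopnim

witlenedk and sakgurk both end in -k yet inflect differently (hawitlenedkul, besakgurk), so the final letter is not what conditions the rule; the second-to-last letter is.
"rihpopn" has second-to-last letter 'p'. The stems whose second-to-last letter is 'p' (perpepk → perpepkim, zunsorrupn → zunsorrupnim) add -im.
The other patterns: stems whose second-to-last letter is 'd' add ha- … -ul around the stem; stems whose second-to-last letter is 'g' or 'r' add the prefix be-.
So rihpopn → rihpopnim.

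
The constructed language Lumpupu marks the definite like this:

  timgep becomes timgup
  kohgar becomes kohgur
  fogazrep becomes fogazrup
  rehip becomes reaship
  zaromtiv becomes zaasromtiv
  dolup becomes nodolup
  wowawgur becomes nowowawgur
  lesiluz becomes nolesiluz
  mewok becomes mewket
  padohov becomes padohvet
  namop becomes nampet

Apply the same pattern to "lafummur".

nolafummur

timgep and rehip both end in -p yet inflect differently (timgup, reaship), so the final letter is not what conditions the rule; the last vowel is.
"lafummur" has last vowel 'u'. The stems whose last vowel is 'u' (dolup → nodolup, wowawgur → nowowawgur, lesiluz → nolesiluz) add the prefix no-.
The other patterns: stems whose last vowel is 'a' or 'e' change the last vowel to 'u'; stems whose last vowel is 'i' insert -as- after the first vowel; stems whose last vowel is 'o' delete the last vowel and add -et.
So lafummur → nolafummur.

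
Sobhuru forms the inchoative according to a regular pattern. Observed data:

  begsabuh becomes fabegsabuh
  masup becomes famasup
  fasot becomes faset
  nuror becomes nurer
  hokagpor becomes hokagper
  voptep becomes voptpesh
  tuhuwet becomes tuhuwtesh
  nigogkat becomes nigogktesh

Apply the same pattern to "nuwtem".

masup and voptep both end in -p yet inflect differently (famasup, voptpesh), so the final letter is not what conditions the rule; the last vowel is.
"nuwtem" has last vowel 'e'. The stems whose last vowel is 'e' (voptep → voptpesh, tuhuwet → tuhuwtesh) delete the last vowel and add -esh.
The other patterns: stems whose last vowel is 'u' add the prefix fa-; stems whose last vowel is 'o' change the last vowel to 'e'.
So nuwtem → nuwtmesh.

nuwtmesh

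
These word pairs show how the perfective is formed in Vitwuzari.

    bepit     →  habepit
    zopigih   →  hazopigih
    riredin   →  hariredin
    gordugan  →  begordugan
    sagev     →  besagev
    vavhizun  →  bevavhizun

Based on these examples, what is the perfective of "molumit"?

"molumit" has last vowel 'i'. The stems whose last vowel is 'i' (bepit → habepit, zopigih → hazopigih, riredin → hariredin) add the prefix ha-.
So molumit → hamolumit.

hamolumit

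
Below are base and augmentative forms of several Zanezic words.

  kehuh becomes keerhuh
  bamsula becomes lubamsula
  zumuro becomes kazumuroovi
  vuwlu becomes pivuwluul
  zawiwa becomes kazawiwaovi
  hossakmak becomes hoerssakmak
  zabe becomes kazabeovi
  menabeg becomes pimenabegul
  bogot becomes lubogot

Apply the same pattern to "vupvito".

pivupvitoul

bamsula and zawiwa both end in -a yet inflect differently (lubamsula, kazawiwaovi), so the final letter is not what conditions the rule; the first letter is.
"vupvito" begins with v-. The one such stem in the data (vuwlu → pivuwluul) adds pi- … -ul around the stem, so the same rule applies.
The other patterns: stems beginning with b- add the prefix lu-; stems beginning with z- add ka- … -ovi around the stem; stems beginning with h- or k- insert -er- after the first vowel.
So vupvito → pivupvitoul.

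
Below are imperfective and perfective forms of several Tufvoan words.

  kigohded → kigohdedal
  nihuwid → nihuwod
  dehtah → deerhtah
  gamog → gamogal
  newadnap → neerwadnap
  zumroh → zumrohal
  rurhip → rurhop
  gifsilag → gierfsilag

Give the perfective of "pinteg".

rurhip and newadnap both end in -p yet inflect differently (rurhop, neerwadnap), so the final letter is not what conditions the rule; the last vowel is.
"pinteg" has last vowel 'e'. The one such stem in the data (kigohded → kigohdedal) adds -al, so the same rule applies.
The other patterns: stems whose last vowel is 'i' change the last vowel to 'o'; stems whose last vowel is 'a' insert -er- after the first vowel.
So pinteg → pintegal.

pintegal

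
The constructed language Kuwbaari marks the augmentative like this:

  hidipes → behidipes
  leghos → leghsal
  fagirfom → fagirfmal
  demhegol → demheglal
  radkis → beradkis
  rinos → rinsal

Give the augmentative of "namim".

leghos and radkis both end in -s yet inflect differently (leghsal, beradkis), so the final letter is not what conditions the rule; the last vowel is.
"namim" has last vowel 'i'. The one such stem in the data (radkis → beradkis) adds the prefix be-, so the same rule applies.
The other pattern: stems whose last vowel is 'o' delete the last vowel and add -al.
So namim → benamim.

benamim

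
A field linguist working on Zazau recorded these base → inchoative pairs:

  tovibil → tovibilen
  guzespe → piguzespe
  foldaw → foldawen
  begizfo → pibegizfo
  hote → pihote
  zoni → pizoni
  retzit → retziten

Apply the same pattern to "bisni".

pibisni

tovibil and zoni both have last vowel 'i' yet inflect differently (tovibilen, pizoni), so the last vowel is not what conditions the rule; whether the stem ends in a vowel or a consonant is.
"bisni" ends in a vowel. The stems ending in a vowel (zoni → pizoni, guzespe → piguzespe, hote → pihote) add the prefix pi-.
So bisni → pibisni.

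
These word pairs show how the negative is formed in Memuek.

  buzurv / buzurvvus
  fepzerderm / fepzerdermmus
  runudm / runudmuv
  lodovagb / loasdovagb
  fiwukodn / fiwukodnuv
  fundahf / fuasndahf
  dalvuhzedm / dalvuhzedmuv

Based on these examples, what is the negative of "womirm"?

"womirm" has second-to-last letter 'r'. The stems whose second-to-last letter is 'r' (fepzerderm → fepzerdermmus, buzurv → buzurvvus) double the final consonant and add -us.
The other patterns: stems whose second-to-last letter is 'd' add -uv; stems whose second-to-last letter is 'g' or 'h' insert -as- after the first vowel.
So womirm → womirmmus.

womirmmus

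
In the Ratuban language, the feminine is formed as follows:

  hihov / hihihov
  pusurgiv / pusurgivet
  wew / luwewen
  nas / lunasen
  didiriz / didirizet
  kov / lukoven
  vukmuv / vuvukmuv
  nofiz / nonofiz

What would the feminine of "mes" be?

lumesen

kov and vukmuv both end in -v yet inflect differently (lukoven, vuvukmuv), so the final letter is not what conditions the rule; the number of vowels is.
"mes" has 1 vowel. The stems with 1 vowel (nas → lunasen, wew → luwewen, kov → lukoven) add lu- … -en around the stem.
So mes → lumesen.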